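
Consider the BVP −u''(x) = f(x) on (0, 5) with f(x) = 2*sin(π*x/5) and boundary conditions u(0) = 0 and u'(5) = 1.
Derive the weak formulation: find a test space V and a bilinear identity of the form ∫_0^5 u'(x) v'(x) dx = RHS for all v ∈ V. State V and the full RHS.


V = {v ∈ H^1(0, 5) : v(0) = 0} (test functions vanish at x = 0 where u is specified); weak form: ∫_0^5 u'v' dx = ∫_0^5 (2*sin(π*x/5)) v dx + v(5) for all v ∈ V.

Multiply both sides by a test function v and integrate from 0 to 5:
  ∫_0^5 −u''(x) v(x) dx = ∫_0^5 f(x) v(x) dx.
Integrate the LHS by parts once:
  ∫_0^5 −u'' v dx = −[u'(x) v(x)]_0^5 + ∫_0^5 u'(x) v'(x) dx.
Thus ∫_0^5 u'(x) v'(x) dx = ∫_0^5 f(x) v(x) dx + [u'(x) v(x)]_0^5.
Choose V so that boundary terms are either known or forced to vanish.
Mixed BC: u(0) = 0 (Dirichlet) and u'(5) = 1 (Neumann). Define V = {v ∈ H^1(0, 5) : v(0) = 0}. Then [u' v]_0^5 = u'(5)·v(5) − u'(0)·0 = v(5).
Weak formulation: find u (satisfying any essential BC) such that ∫_0^5 u'(x) v'(x) dx = ∫_0^5 f v dx + v(5) for all v ∈ V (Dirichlet at 0 absorbed into V; Neumann datum at x = 5 contributes the boundary term).
Substituting f(x) = 2*sin(π*x/5), the right-hand side is ∫_0^5 (2*sin(π*x/5)) v dx + v(5).


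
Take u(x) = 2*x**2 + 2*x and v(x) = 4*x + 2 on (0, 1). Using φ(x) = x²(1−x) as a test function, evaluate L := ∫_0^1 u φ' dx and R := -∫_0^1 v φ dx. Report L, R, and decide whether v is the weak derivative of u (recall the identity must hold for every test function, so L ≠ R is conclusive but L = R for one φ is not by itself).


LHS = -11/30, RHS = -11/30. Yes, v = u' weakly.

u(x) = 2*x**2 + 2*x, classical derivative u'(x) = 4*x + 2.
φ(x) = x²(1−x), so φ'(x) = x*(2 - 3*x).
Note φ(0) = φ(1) = 0, so the boundary term u·φ vanishes.
LHS = ∫_0^1 u(x) φ'(x) dx = ∫_0^1 (-6*x^4 - 2*x^3 + 4*x^2) dx. Term by term:
  ∫_0^1 -6*x^4 dx = -6/5;  ∫_0^1 -2*x^3 dx = -1/2;  ∫_0^1 4*x^2 dx = 4/3.
Sum: -6/5 − 1/2 + 4/3 = -11/30.
So LHS = -11/30.
∫_0^1 v(x) φ(x) dx = ∫_0^1 (-4*x^4 + 2*x^3 + 2*x^2) dx. Term by term:
  ∫_0^1 -4*x^4 dx = -4/5;  ∫_0^1 2*x^3 dx = 1/2;  ∫_0^1 2*x^2 dx = 2/3.
Sum: -4/5 + 1/2 + 2/3 = 11/30.
So RHS = -∫_0^1 v(x) φ(x) dx = -11/30.
LHS = RHS, so the identity holds for this test φ.
Moreover u is smooth here and v(x) = u'(x) = 4*x + 2 pointwise, so the identity holds for every test function. Hence v is the weak derivative of u.


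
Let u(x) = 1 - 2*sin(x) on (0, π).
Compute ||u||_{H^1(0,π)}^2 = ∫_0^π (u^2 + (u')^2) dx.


||u||_{H^1(0,π)}^2 = -8 + 5*π

u'(x) = -2*cos(x).
Expand u² and (u')² and integrate term by term on (0, π), using: for integers n ≥ 1, ∫_0^π sin²(nx) dx = ∫_0^π cos²(nx) dx = π/2; for n ≠ n', ∫_0^π sin(nx)sin(n'x) dx = ∫_0^π cos(nx)cos(n'x) dx = 0; and by product-to-sum, ∫_0^π sin(nx)cos(n'x) dx = ½∫_0^π [sin((n+n')x) + sin((n−n')x)] dx, which is 0 when n+n' is even and 2n/(n²−n'²) when n+n' is odd (it need not vanish on (0, π)). For the constant mode: ∫_0^π 1 dx = π, ∫_0^π cos(nx) dx = 0, ∫_0^π sin(nx) dx = (1−(−1)^n)/n.
  u² squared terms: (1)²·∫1 dx = 1·π = π;  (-2)²·∫sin(x)² dx = 4·π/2 = 2*π.
  u² cross terms: 2·(1)·(-2)·∫1·sin(x) dx = -4·(2) = -8.
  So ∫_0^π u² dx = π + 2*π − 8 = -8 + 3*π.
  (u')² squared terms: (-2)²·∫cos(x)² dx = 4·π/2 = 2*π.
  So ∫_0^π (u')² dx = 2*π.
||u||_{H^1}^2 = (-8 + 3*π) + (2*π) = -8 + 5*π.


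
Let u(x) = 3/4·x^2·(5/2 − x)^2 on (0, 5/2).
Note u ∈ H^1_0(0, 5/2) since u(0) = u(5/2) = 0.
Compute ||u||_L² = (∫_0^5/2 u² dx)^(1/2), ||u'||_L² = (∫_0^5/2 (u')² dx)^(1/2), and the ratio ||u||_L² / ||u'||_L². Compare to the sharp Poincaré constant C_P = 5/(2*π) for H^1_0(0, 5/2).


||u||_L² / ||u'||_L² = 5*sqrt(3)/12 < C_P = 5/(2*π).

u(x) = 3/4·x^2·(5/2 − x)^2, so u'(x) = 3*x*(2*x - 5)*(4*x - 5)/8.
u(x) = 3/4·x^2·(5/2 − x)^2 vanishes at x = 0 and x = 5/2, so u ∈ H^1_0(0, 5/2). Differentiate via the product rule and integrate the resulting polynomials term by term.
  ∫_0^5/2 u² dx = ∫_0^5/2 (9*x^8/16 - 45*x^7/8 + 675*x^6/32 - 1125*x^5/32 + 5625*x^4/256) dx. Term by term:
    ∫_0^5/2 9*x^8/16 dx = 1953125/8192;  ∫_0^5/2 -45*x^7/8 dx = -17578125/16384;  ∫_0^5/2 675*x^6/32 dx = 52734375/28672;
    ∫_0^5/2 -1125*x^5/32 dx = -5859375/4096;  ∫_0^5/2 5625*x^4/256 dx = 3515625/8192.
  Sum: 1953125/8192 − 17578125/16384 + 52734375/28672 − 5859375/4096 + 3515625/8192 = 390625/114688.
  ∫_0^5/2 (u')² dx = ∫_0^5/2 (9*x^6 - 135*x^5/2 + 2925*x^4/16 - 3375*x^3/16 + 5625*x^2/64) dx. Term by term:
    ∫_0^5/2 9*x^6 dx = 703125/896;  ∫_0^5/2 -135*x^5/2 dx = -703125/256;  ∫_0^5/2 2925*x^4/16 dx = 1828125/512;
    ∫_0^5/2 -3375*x^3/16 dx = -2109375/1024;  ∫_0^5/2 5625*x^2/64 dx = 234375/512.
  Sum: 703125/896 − 703125/256 + 1828125/512 − 2109375/1024 + 234375/512 = 46875/7168.
∫_0^5/2 u² dx = 390625/114688, so ||u||_L² = 625*sqrt(7)/896.
∫_0^5/2 (u')² dx = 46875/7168, so ||u'||_L² = 125*sqrt(21)/224.
Ratio ||u||_L² / ||u'||_L² = 5*sqrt(3)/12.
Sharp Poincaré constant on H^1_0(0, 5/2) is C_P = L/π = 5/(2*π), achieved by sin(2*π/5·x).
A polynomial bump cannot attain the sharp Poincaré constant (only the first sine eigenfunction does), so the ratio is strictly less than C_P, consistent with ||u||_L² ≤ C_P ||u'||_L².


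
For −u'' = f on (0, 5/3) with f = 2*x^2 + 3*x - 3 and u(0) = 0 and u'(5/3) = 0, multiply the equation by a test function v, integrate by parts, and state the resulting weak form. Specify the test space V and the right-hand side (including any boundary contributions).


V = {v ∈ H^1(0, 5/3) : v(0) = 0} (test functions vanish at x = 0 where u is specified); weak form: ∫_0^5/3 u'v' dx = ∫_0^5/3 (2*x^2 + 3*x - 3) v dx for all v ∈ V.

Multiply both sides by a test function v and integrate from 0 to 5/3:
  ∫_0^5/3 −u''(x) v(x) dx = ∫_0^5/3 f(x) v(x) dx.
Integrate the LHS by parts once:
  ∫_0^5/3 −u'' v dx = −[u'(x) v(x)]_0^5/3 + ∫_0^5/3 u'(x) v'(x) dx.
Thus ∫_0^5/3 u'(x) v'(x) dx = ∫_0^5/3 f(x) v(x) dx + [u'(x) v(x)]_0^5/3.
Choose V so that boundary terms are either known or forced to vanish.
Mixed BC: u(0) = 0 (Dirichlet) and u'(5/3) = 0 (Neumann). Define V = {v ∈ H^1(0, 5/3) : v(0) = 0}. Then [u' v]_0^5/3 = u'(5/3)·v(5/3) − u'(0)·0 = 0.
Weak formulation: find u (satisfying any essential BC) such that ∫_0^5/3 u'(x) v'(x) dx = ∫_0^5/3 f v dx for all v ∈ V (Dirichlet at 0 absorbed into V; the Neumann datum at x = 5/3 is zero, so no boundary term remains).
Substituting f(x) = 2*x^2 + 3*x - 3, the right-hand side is ∫_0^5/3 (2*x^2 + 3*x - 3) v dx.


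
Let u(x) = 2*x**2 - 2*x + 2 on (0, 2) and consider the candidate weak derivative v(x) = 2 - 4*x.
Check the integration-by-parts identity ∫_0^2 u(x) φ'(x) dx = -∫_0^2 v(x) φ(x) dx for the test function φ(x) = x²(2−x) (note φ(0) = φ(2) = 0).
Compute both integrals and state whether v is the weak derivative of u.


LHS = -56/15, RHS = 56/15. No, v is not the weak derivative of u.

u(x) = 2*x**2 - 2*x + 2, classical derivative u'(x) = 4*x - 2.
φ(x) = x²(2−x), so φ'(x) = x*(4 - 3*x).
Note φ(0) = φ(2) = 0, so the boundary term u·φ vanishes.
LHS = ∫_0^2 u(x) φ'(x) dx = ∫_0^2 (-6*x^4 + 14*x^3 - 14*x^2 + 8*x) dx. Term by term:
  ∫_0^2 -6*x^4 dx = -192/5;  ∫_0^2 14*x^3 dx = 56;  ∫_0^2 -14*x^2 dx = -112/3;
  ∫_0^2 8*x dx = 16.
Sum: -192/5 + 56 − 112/3 + 16 = -56/15.
So LHS = -56/15.
∫_0^2 v(x) φ(x) dx = ∫_0^2 (4*x^4 - 10*x^3 + 4*x^2) dx. Term by term:
  ∫_0^2 4*x^4 dx = 128/5;  ∫_0^2 -10*x^3 dx = -40;  ∫_0^2 4*x^2 dx = 32/3.
Sum: 128/5 − 40 + 32/3 = -56/15.
So RHS = -∫_0^2 v(x) φ(x) dx = 56/15.
LHS − RHS = -112/15 ≠ 0, so the identity fails.
(For a valid weak derivative the identity must hold for EVERY test function, in particular this one. The failure shows v is NOT the weak derivative of u.)
Correct weak derivative would be u'(x) = 4*x - 2.


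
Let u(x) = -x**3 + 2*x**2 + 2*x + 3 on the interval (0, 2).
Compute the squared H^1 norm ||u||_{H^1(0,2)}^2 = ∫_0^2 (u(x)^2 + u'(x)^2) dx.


||u||_{H^1}^2 = 8458/105

The H^1 norm (squared) on an interval (0, L) is
  ||u||_{H^1}^2 = ∫_0^L u(x)^2 dx + ∫_0^L u'(x)^2 dx.
Compute u'(x) = -3*x**2 + 4*x + 2.
Then u(x)^2 = x**6 - 4*x**5 + 2*x**3 + 16*x**2 + 12*x + 9 and u'(x)^2 = 9*x**4 - 24*x**3 + 4*x**2 + 16*x + 4.
Integrate each monomial from 0 to 2 using ∫_0^2 c·x^n dx = c·2^(n+1)/(n+1):
  ∫_0^2 u(x)^2 dx = ∫_0^2 (x^6 - 4*x^5 + 2*x^3 + 16*x^2 + 12*x + 9) dx. Term by term:
    ∫_0^2 x^6 dx = 128/7;  ∫_0^2 -4*x^5 dx = -128/3;  ∫_0^2 2*x^3 dx = 8;
    ∫_0^2 16*x^2 dx = 128/3;  ∫_0^2 12*x dx = 24;  ∫_0^2 9 dx = 18.
  Sum: 128/7 − 128/3 + 8 + 128/3 + 24 + 18 = 478/7.
  ∫_0^2 u'(x)^2 dx = ∫_0^2 (9*x^4 - 24*x^3 + 4*x^2 + 16*x + 4) dx. Term by term:
    ∫_0^2 9*x^4 dx = 288/5;  ∫_0^2 -24*x^3 dx = -96;  ∫_0^2 4*x^2 dx = 32/3;
    ∫_0^2 16*x dx = 32;  ∫_0^2 4 dx = 8.
  Sum: 288/5 − 96 + 32/3 + 32 + 8 = 184/15.
Adding: ||u||_{H^1}^2 = 478/7 + 184/15 = 8458/105.


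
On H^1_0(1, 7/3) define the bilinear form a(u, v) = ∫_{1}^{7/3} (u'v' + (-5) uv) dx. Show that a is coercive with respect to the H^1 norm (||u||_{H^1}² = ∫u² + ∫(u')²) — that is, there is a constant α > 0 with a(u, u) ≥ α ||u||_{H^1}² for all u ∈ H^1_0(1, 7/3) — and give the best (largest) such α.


α = (-80 + 9*π^2)/(16 + 9*π^2)

Coercivity of a(·,·) on H^1_0(1, 7/3) means a(u, u) ≥ α ||u||_{H^1}² for every u ∈ H^1_0.
The interval has length L = 4/3, and Poincaré/coercivity depend only on L. Here a(u, u) = ∫(u')² + (-5)·∫u².
Here c = -5 < 0 with |c| < (π/L)² = 9*π^2/16, so coercivity still holds. The condition a(u,u) ≥ α||u||_{H^1}² reads (1−α)∫(u')² ≥ (α−c)∫u². Any admissible α is ≤ 1 (rapidly oscillating u have ∫u²/∫(u')² → 0), and α = 1 would force 0 ≥ (1−c)∫u², impossible since c < 1; so 1−α > 0. By the sharp Poincaré inequality on H^1_0 of an interval of length L, ∫(u')² ≥ (π/L)²∫u² with equality for the first sine mode sin(π(x−x₀)/L) (x₀ the left endpoint), so the inequality holds for all u iff (1−α)(π/L)² ≥ α − c, i.e. α ≤ ((π/L)² + c)/((π/L)² + 1) = (1 + c(L/π)²)/(1 + (L/π)²). (Direct route, valid since c ≤ 0: Poincaré gives c∫u² ≥ c(L/π)²∫(u')², so a(u,u) ≥ (1 + c(L/π)²)∫(u')², while ||u||_{H^1}² ≤ (1 + (L/π)²)∫(u')²; dividing yields the same α.) With (π/L)² = 9*π^2/16 and c = -5, the largest admissible constant is α = ((π/L)² + c)/((π/L)² + 1).
Simplifying, α = (-80 + 9*π^2)/(16 + 9*π^2).


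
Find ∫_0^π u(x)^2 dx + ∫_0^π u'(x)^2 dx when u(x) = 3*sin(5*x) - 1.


||u||_{H^1(0,π)}^2 = -12/5 + 118*π

u'(x) = 15*cos(5*x).
Expand u² and (u')² and integrate term by term on (0, π), using: for integers n ≥ 1, ∫_0^π sin²(nx) dx = ∫_0^π cos²(nx) dx = π/2; for n ≠ n', ∫_0^π sin(nx)sin(n'x) dx = ∫_0^π cos(nx)cos(n'x) dx = 0; and by product-to-sum, ∫_0^π sin(nx)cos(n'x) dx = ½∫_0^π [sin((n+n')x) + sin((n−n')x)] dx, which is 0 when n+n' is even and 2n/(n²−n'²) when n+n' is odd (it need not vanish on (0, π)). For the constant mode: ∫_0^π 1 dx = π, ∫_0^π cos(nx) dx = 0, ∫_0^π sin(nx) dx = (1−(−1)^n)/n.
  u² squared terms: (-1)²·∫1 dx = 1·π = π;  (3)²·∫sin(5x)² dx = 9·π/2 = 9*π/2.
  u² cross terms: 2·(-1)·(3)·∫1·sin(5x) dx = -6·(2/5) = -12/5.
  So ∫_0^π u² dx = π + 9*π/2 − 12/5 = -12/5 + 11*π/2.
  (u')² squared terms: (15)²·∫cos(5x)² dx = 225·π/2 = 225*π/2.
  So ∫_0^π (u')² dx = 225*π/2.
||u||_{H^1}^2 = (-12/5 + 11*π/2) + (225*π/2) = -12/5 + 118*π.


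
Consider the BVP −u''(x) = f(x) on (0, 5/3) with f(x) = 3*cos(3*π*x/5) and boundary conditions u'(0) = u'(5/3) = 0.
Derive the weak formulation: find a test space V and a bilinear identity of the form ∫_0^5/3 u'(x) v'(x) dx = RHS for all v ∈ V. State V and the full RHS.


V = H^1(0, 5/3) (no boundary constraint on v; u is determined up to an additive constant); weak form: ∫_0^5/3 u'v' dx = ∫_0^5/3 (3*cos(3*π*x/5)) v dx for all v ∈ V.

Multiply both sides by a test function v and integrate from 0 to 5/3:
  ∫_0^5/3 −u''(x) v(x) dx = ∫_0^5/3 f(x) v(x) dx.
Integrate the LHS by parts once:
  ∫_0^5/3 −u'' v dx = −[u'(x) v(x)]_0^5/3 + ∫_0^5/3 u'(x) v'(x) dx.
Thus ∫_0^5/3 u'(x) v'(x) dx = ∫_0^5/3 f(x) v(x) dx + [u'(x) v(x)]_0^5/3.
Choose V so that boundary terms are either known or forced to vanish.
u has homogeneous Neumann: u'(0) = u'(5/3) = 0. So [u' v]_0^5/3 = 0·v(5/3) − 0·v(0) = 0 for any v; take V = H^1(0, 5/3).
Weak formulation: find u (satisfying any essential BC) such that ∫_0^5/3 u'(x) v'(x) dx = ∫_0^5/3 f v dx for all v ∈ V (homogeneous Neumann, so boundary terms vanish).
Substituting f(x) = 3*cos(3*π*x/5), the right-hand side is ∫_0^5/3 (3*cos(3*π*x/5)) v dx.
Compatibility check (pure Neumann): taking v ≡ 1 ∈ V gives 0 = ∫_0^5/3 f dx + (0) − (0), i.e. ∫_0^5/3 f dx must equal u'(0) − u'(5/3) = 0. Indeed ∫_0^5/3 (3*cos(3*π*x/5)) dx = 0, so the data are compatible. The solution is then unique only up to an additive constant (fix it e.g. by requiring ∫_0^5/3 u dx = 0).


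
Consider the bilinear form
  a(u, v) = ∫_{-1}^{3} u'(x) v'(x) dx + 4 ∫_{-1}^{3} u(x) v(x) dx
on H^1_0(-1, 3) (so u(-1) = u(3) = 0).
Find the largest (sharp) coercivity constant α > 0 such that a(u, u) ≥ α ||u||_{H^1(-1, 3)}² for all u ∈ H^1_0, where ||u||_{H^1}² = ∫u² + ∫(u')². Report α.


α = 1

Coercivity of a(·,·) on H^1_0(-1, 3) means a(u, u) ≥ α ||u||_{H^1}² for every u ∈ H^1_0.
The interval has length L = 4, and Poincaré/coercivity depend only on L. Here a(u, u) = ∫(u')² + (4)·∫u².
Here c = 4 ≥ 1, so a(u,u) = ∫(u')² + c∫u² ≥ ∫(u')² + ∫u² = ||u||_{H^1}², i.e. α = 1 works. No larger α is possible: a(u,u) ≥ α||u||_{H^1}² means (1−α)∫(u')² ≥ (α−c)∫u², and for the modes u_n = sin(nπ(x−x₀)/L) (x₀ the left endpoint) one has ∫u_n²/∫(u_n')² = (L/(nπ))² → 0, so a(u_n,u_n)/||u_n||_{H^1}² → 1. Hence the optimal constant is α = 1.
Therefore α = 1.


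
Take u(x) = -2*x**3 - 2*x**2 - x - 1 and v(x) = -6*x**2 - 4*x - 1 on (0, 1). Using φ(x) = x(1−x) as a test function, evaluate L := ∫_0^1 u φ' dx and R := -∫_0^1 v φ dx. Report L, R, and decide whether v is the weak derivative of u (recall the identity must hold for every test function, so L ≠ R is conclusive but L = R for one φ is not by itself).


LHS = 4/5, RHS = 4/5. Yes, v = u' weakly.

u(x) = -2*x**3 - 2*x**2 - x - 1, classical derivative u'(x) = -6*x**2 - 4*x - 1.
φ(x) = x(1−x), so φ'(x) = 1 - 2*x.
Note φ(0) = φ(1) = 0, so the boundary term u·φ vanishes.
LHS = ∫_0^1 u(x) φ'(x) dx = ∫_0^1 (4*x^4 + 2*x^3 + x - 1) dx. Term by term:
  ∫_0^1 4*x^4 dx = 4/5;  ∫_0^1 2*x^3 dx = 1/2;  ∫_0^1 x dx = 1/2;
  ∫_0^1 -1 dx = -1.
Sum: 4/5 + 1/2 + 1/2 − 1 = 4/5.
So LHS = 4/5.
∫_0^1 v(x) φ(x) dx = ∫_0^1 (6*x^4 - 2*x^3 - 3*x^2 - x) dx. Term by term:
  ∫_0^1 6*x^4 dx = 6/5;  ∫_0^1 -2*x^3 dx = -1/2;  ∫_0^1 -3*x^2 dx = -1;
  ∫_0^1 -x dx = -1/2.
Sum: 6/5 − 1/2 − 1 − 1/2 = -4/5.
So RHS = -∫_0^1 v(x) φ(x) dx = 4/5.
LHS = RHS, so the identity holds for this test φ.
Moreover u is smooth here and v(x) = u'(x) = -6*x**2 - 4*x - 1 pointwise, so the identity holds for every test function. Hence v is the weak derivative of u.


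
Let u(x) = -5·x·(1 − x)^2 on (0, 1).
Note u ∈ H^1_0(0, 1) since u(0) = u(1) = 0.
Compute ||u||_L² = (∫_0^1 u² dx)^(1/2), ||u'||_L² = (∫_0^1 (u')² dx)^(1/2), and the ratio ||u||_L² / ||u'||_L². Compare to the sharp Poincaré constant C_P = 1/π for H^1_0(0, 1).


||u||_L² / ||u'||_L² = sqrt(14)/14 < C_P = 1/π.

u(x) = -5·x·(1 − x)^2, so u'(x) = 5*(1 - 3*x)*(x - 1).
u(x) = -5·x·(1 − x)^2 vanishes at x = 0 and x = 1, so u ∈ H^1_0(0, 1). Differentiate via the product rule and integrate the resulting polynomials term by term.
  ∫_0^1 u² dx = ∫_0^1 (25*x^6 - 100*x^5 + 150*x^4 - 100*x^3 + 25*x^2) dx. Term by term:
    ∫_0^1 25*x^6 dx = 25/7;  ∫_0^1 -100*x^5 dx = -50/3;  ∫_0^1 150*x^4 dx = 30;
    ∫_0^1 -100*x^3 dx = -25;  ∫_0^1 25*x^2 dx = 25/3.
  Sum: 25/7 − 50/3 + 30 − 25 + 25/3 = 5/21.
  ∫_0^1 (u')² dx = ∫_0^1 (225*x^4 - 600*x^3 + 550*x^2 - 200*x + 25) dx. Term by term:
    ∫_0^1 225*x^4 dx = 45;  ∫_0^1 -600*x^3 dx = -150;  ∫_0^1 550*x^2 dx = 550/3;
    ∫_0^1 -200*x dx = -100;  ∫_0^1 25 dx = 25.
  Sum: 45 − 150 + 550/3 − 100 + 25 = 10/3.
∫_0^1 u² dx = 5/21, so ||u||_L² = sqrt(105)/21.
∫_0^1 (u')² dx = 10/3, so ||u'||_L² = sqrt(30)/3.
Ratio ||u||_L² / ||u'||_L² = sqrt(14)/14.
Sharp Poincaré constant on H^1_0(0, 1) is C_P = L/π = 1/π, achieved by sin(π·x).
A polynomial bump cannot attain the sharp Poincaré constant (only the first sine eigenfunction does), so the ratio is strictly less than C_P, consistent with ||u||_L² ≤ C_P ||u'||_L².


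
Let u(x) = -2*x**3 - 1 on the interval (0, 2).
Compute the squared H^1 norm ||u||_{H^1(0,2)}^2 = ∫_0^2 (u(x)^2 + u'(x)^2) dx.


||u||_{H^1}^2 = 11254/35

The H^1 norm (squared) on an interval (0, L) is
  ||u||_{H^1}^2 = ∫_0^L u(x)^2 dx + ∫_0^L u'(x)^2 dx.
Compute u'(x) = -6*x**2.
Then u(x)^2 = 4*x**6 + 4*x**3 + 1 and u'(x)^2 = 36*x**4.
Integrate each monomial from 0 to 2 using ∫_0^2 c·x^n dx = c·2^(n+1)/(n+1):
  ∫_0^2 u(x)^2 dx = ∫_0^2 (4*x^6 + 4*x^3 + 1) dx. Term by term:
    ∫_0^2 4*x^6 dx = 512/7;  ∫_0^2 4*x^3 dx = 16;  ∫_0^2 1 dx = 2.
  Sum: 512/7 + 16 + 2 = 638/7.
  ∫_0^2 u'(x)^2 dx = ∫_0^2 (36*x^4) dx. Term by term:
    ∫_0^2 36*x^4 dx = 1152/5.
Adding: ||u||_{H^1}^2 = 638/7 + 1152/5 = 11254/35.


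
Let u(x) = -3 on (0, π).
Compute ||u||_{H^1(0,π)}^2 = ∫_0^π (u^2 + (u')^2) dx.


||u||_{H^1(0,π)}^2 = 9*π

u'(x) = 0.
Expand u² and (u')² and integrate term by term on (0, π), using: for integers n ≥ 1, ∫_0^π sin²(nx) dx = ∫_0^π cos²(nx) dx = π/2; for n ≠ n', ∫_0^π sin(nx)sin(n'x) dx = ∫_0^π cos(nx)cos(n'x) dx = 0; and by product-to-sum, ∫_0^π sin(nx)cos(n'x) dx = ½∫_0^π [sin((n+n')x) + sin((n−n')x)] dx, which is 0 when n+n' is even and 2n/(n²−n'²) when n+n' is odd (it need not vanish on (0, π)). For the constant mode: ∫_0^π 1 dx = π, ∫_0^π cos(nx) dx = 0, ∫_0^π sin(nx) dx = (1−(−1)^n)/n.
  u² squared terms: (-3)²·∫1 dx = 9·π = 9*π.
  So ∫_0^π u² dx = 9*π.
  u' ≡ 0, so ∫_0^π (u')² dx = 0.
||u||_{H^1}^2 = (9*π) + (0) = 9*π.


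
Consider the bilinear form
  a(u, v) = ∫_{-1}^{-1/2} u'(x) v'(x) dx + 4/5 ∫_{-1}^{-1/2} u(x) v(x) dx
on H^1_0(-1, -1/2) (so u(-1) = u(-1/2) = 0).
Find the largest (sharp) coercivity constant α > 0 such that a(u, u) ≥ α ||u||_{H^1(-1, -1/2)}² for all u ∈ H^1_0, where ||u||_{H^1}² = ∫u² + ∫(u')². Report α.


α = 4*(1 + 5*π^2)/(5*(1 + 4*π^2))

Coercivity of a(·,·) on H^1_0(-1, -1/2) means a(u, u) ≥ α ||u||_{H^1}² for every u ∈ H^1_0.
The interval has length L = 1/2, and Poincaré/coercivity depend only on L. Here a(u, u) = ∫(u')² + (4/5)·∫u².
Here 0 < c = 4/5 < 1. The condition a(u,u) ≥ α||u||_{H^1}² reads (1−α)∫(u')² ≥ (α−c)∫u². Any admissible α is ≤ 1 (rapidly oscillating u have ∫u²/∫(u')² → 0), and α = 1 would force 0 ≥ (1−c)∫u², impossible since c < 1; so 1−α > 0. By the sharp Poincaré inequality on H^1_0 of an interval of length L, ∫(u')² ≥ (π/L)²∫u² with equality for the first sine mode sin(π(x−x₀)/L) (x₀ the left endpoint), so the inequality holds for all u iff (1−α)(π/L)² ≥ α − c, i.e. α ≤ ((π/L)² + c)/((π/L)² + 1) = (1 + c(L/π)²)/(1 + (L/π)²). With (π/L)² = 4*π^2 and c = 4/5, the largest admissible constant is α = ((π/L)² + c)/((π/L)² + 1).
Simplifying, α = 4*(1 + 5*π^2)/(5*(1 + 4*π^2)).


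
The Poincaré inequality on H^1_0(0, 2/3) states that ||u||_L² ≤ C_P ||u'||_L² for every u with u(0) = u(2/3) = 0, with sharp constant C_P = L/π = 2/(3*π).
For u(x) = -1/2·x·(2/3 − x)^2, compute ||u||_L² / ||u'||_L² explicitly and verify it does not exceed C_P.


||u||_L² / ||u'||_L² = sqrt(14)/21 < C_P = 2/(3*π).

u(x) = -1/2·x·(2/3 − x)^2, so u'(x) = (2 - 9*x)*(3*x - 2)/18.
u(x) = -1/2·x·(2/3 − x)^2 vanishes at x = 0 and x = 2/3, so u ∈ H^1_0(0, 2/3). Differentiate via the product rule and integrate the resulting polynomials term by term.
  ∫_0^2/3 u² dx = ∫_0^2/3 (x^6/4 - 2*x^5/3 + 2*x^4/3 - 8*x^3/27 + 4*x^2/81) dx. Term by term:
    ∫_0^2/3 x^6/4 dx = 32/15309;  ∫_0^2/3 -2*x^5/3 dx = -64/6561;  ∫_0^2/3 2*x^4/3 dx = 64/3645;
    ∫_0^2/3 -8*x^3/27 dx = -32/2187;  ∫_0^2/3 4*x^2/81 dx = 32/6561.
  Sum: 32/15309 − 64/6561 + 64/3645 − 32/2187 + 32/6561 = 32/229635.
  ∫_0^2/3 (u')² dx = ∫_0^2/3 (9*x^4/4 - 4*x^3 + 22*x^2/9 - 16*x/27 + 4/81) dx. Term by term:
    ∫_0^2/3 9*x^4/4 dx = 8/135;  ∫_0^2/3 -4*x^3 dx = -16/81;  ∫_0^2/3 22*x^2/9 dx = 176/729;
    ∫_0^2/3 -16*x/27 dx = -32/243;  ∫_0^2/3 4/81 dx = 8/243.
  Sum: 8/135 − 16/81 + 176/729 − 32/243 + 8/243 = 16/3645.
∫_0^2/3 u² dx = 32/229635, so ||u||_L² = 4*sqrt(70)/2835.
∫_0^2/3 (u')² dx = 16/3645, so ||u'||_L² = 4*sqrt(5)/135.
Ratio ||u||_L² / ||u'||_L² = sqrt(14)/21.
Sharp Poincaré constant on H^1_0(0, 2/3) is C_P = L/π = 2/(3*π), achieved by sin(3*π/2·x).
A polynomial bump cannot attain the sharp Poincaré constant (only the first sine eigenfunction does), so the ratio is strictly less than C_P, consistent with ||u||_L² ≤ C_P ||u'||_L².


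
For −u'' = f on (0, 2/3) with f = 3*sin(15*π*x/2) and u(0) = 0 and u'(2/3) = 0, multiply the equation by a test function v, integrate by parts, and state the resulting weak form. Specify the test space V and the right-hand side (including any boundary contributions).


V = {v ∈ H^1(0, 2/3) : v(0) = 0} (test functions vanish at x = 0 where u is specified); weak form: ∫_0^2/3 u'v' dx = ∫_0^2/3 (3*sin(15*π*x/2)) v dx for all v ∈ V.

Multiply both sides by a test function v and integrate from 0 to 2/3:
  ∫_0^2/3 −u''(x) v(x) dx = ∫_0^2/3 f(x) v(x) dx.
Integrate the LHS by parts once:
  ∫_0^2/3 −u'' v dx = −[u'(x) v(x)]_0^2/3 + ∫_0^2/3 u'(x) v'(x) dx.
Thus ∫_0^2/3 u'(x) v'(x) dx = ∫_0^2/3 f(x) v(x) dx + [u'(x) v(x)]_0^2/3.
Choose V so that boundary terms are either known or forced to vanish.
Mixed BC: u(0) = 0 (Dirichlet) and u'(2/3) = 0 (Neumann). Define V = {v ∈ H^1(0, 2/3) : v(0) = 0}. Then [u' v]_0^2/3 = u'(2/3)·v(2/3) − u'(0)·0 = 0.
Weak formulation: find u (satisfying any essential BC) such that ∫_0^2/3 u'(x) v'(x) dx = ∫_0^2/3 f v dx for all v ∈ V (Dirichlet at 0 absorbed into V; the Neumann datum at x = 2/3 is zero, so no boundary term remains).
Substituting f(x) = 3*sin(15*π*x/2), the right-hand side is ∫_0^2/3 (3*sin(15*π*x/2)) v dx.


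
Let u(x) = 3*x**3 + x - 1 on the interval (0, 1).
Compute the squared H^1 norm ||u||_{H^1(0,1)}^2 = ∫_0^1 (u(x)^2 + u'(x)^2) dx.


||u||_{H^1}^2 = 5149/210

The H^1 norm (squared) on an interval (0, L) is
  ||u||_{H^1}^2 = ∫_0^L u(x)^2 dx + ∫_0^L u'(x)^2 dx.
Compute u'(x) = 9*x**2 + 1.
Then u(x)^2 = 9*x**6 + 6*x**4 - 6*x**3 + x**2 - 2*x + 1 and u'(x)^2 = 81*x**4 + 18*x**2 + 1.
Integrate each monomial from 0 to 1 using ∫_0^1 c·x^n dx = c·1^(n+1)/(n+1):
  ∫_0^1 u(x)^2 dx = ∫_0^1 (9*x^6 + 6*x^4 - 6*x^3 + x^2 - 2*x + 1) dx. Term by term:
    ∫_0^1 9*x^6 dx = 9/7;  ∫_0^1 6*x^4 dx = 6/5;  ∫_0^1 -6*x^3 dx = -3/2;
    ∫_0^1 x^2 dx = 1/3;  ∫_0^1 -2*x dx = -1;  ∫_0^1 1 dx = 1.
  Sum: 9/7 + 6/5 − 3/2 + 1/3 − 1 + 1 = 277/210.
  ∫_0^1 u'(x)^2 dx = ∫_0^1 (81*x^4 + 18*x^2 + 1) dx. Term by term:
    ∫_0^1 81*x^4 dx = 81/5;  ∫_0^1 18*x^2 dx = 6;  ∫_0^1 1 dx = 1.
  Sum: 81/5 + 6 + 1 = 116/5.
Adding: ||u||_{H^1}^2 = 277/210 + 116/5 = 5149/210.


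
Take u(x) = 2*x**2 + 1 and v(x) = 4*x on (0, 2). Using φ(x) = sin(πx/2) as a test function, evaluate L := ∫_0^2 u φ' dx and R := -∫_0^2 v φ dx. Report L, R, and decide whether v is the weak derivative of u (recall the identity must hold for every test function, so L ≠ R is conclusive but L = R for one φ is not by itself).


LHS = -16/π, RHS = -16/π. Yes, v = u' weakly.

u(x) = 2*x**2 + 1, classical derivative u'(x) = 4*x.
φ(x) = sin(πx/2), so φ'(x) = π*cos(π*x/2)/2.
Note φ(0) = φ(2) = 0, so the boundary term u·φ vanishes.
LHS = ∫_0^2 u(x) φ'(x) dx = ∫_0^2 (π*x^2*cos(π*x/2) + π*cos(π*x/2)/2) dx. Term by term:
  ∫_0^2 π*cos(π*x/2)/2 dx = 0;  ∫_0^2 π*x^2*cos(π*x/2) dx = -16/π.
Sum: 0 − 16/π = -16/π.
So LHS = -16/π.
∫_0^2 v(x) φ(x) dx = ∫_0^2 (4*x*sin(π*x/2)) dx. Term by term:
  ∫_0^2 4*x*sin(π*x/2) dx = 16/π.
So RHS = -∫_0^2 v(x) φ(x) dx = -16/π.
LHS = RHS, so the identity holds for this test φ.
Moreover u is smooth here and v(x) = u'(x) = 4*x pointwise, so the identity holds for every test function. Hence v is the weak derivative of u.


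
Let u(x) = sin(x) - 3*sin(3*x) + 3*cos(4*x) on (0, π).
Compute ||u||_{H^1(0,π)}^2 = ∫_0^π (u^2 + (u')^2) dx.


||u||_{H^1(0,π)}^2 = 8704/35 + 245*π/2

u'(x) = -12*sin(4*x) + cos(x) - 9*cos(3*x).
Expand u² and (u')² and integrate term by term on (0, π), using: for integers n ≥ 1, ∫_0^π sin²(nx) dx = ∫_0^π cos²(nx) dx = π/2; for n ≠ n', ∫_0^π sin(nx)sin(n'x) dx = ∫_0^π cos(nx)cos(n'x) dx = 0; and by product-to-sum, ∫_0^π sin(nx)cos(n'x) dx = ½∫_0^π [sin((n+n')x) + sin((n−n')x)] dx, which is 0 when n+n' is even and 2n/(n²−n'²) when n+n' is odd (it need not vanish on (0, π)).
  u² squared terms: (-3)²·∫sin(3x)² dx = 9·π/2 = 9*π/2;  (3)²·∫cos(4x)² dx = 9·π/2 = 9*π/2;  (1)²·∫sin(x)² dx = 1·π/2 = π/2.
  u² cross terms: 2·(-3)·(3)·∫sin(3x)·cos(4x) dx = -18·(-6/7) = 108/7;  2·(-3)·(1)·∫sin(3x)·sin(x) dx = -6·(0) = 0;  2·(3)·(1)·∫cos(4x)·sin(x) dx = 6·(-2/15) = -4/5.
  So ∫_0^π u² dx = 9*π/2 + 9*π/2 + π/2 + 108/7 + 0 − 4/5 = 512/35 + 19*π/2.
  (u')² squared terms: (-12)²·∫sin(4x)² dx = 144·π/2 = 72*π;  (-9)²·∫cos(3x)² dx = 81·π/2 = 81*π/2;  (1)²·∫cos(x)² dx = 1·π/2 = π/2.
  (u')² cross terms: 2·(-12)·(-9)·∫sin(4x)·cos(3x) dx = 216·(8/7) = 1728/7;  2·(-12)·(1)·∫sin(4x)·cos(x) dx = -24·(8/15) = -64/5;  2·(-9)·(1)·∫cos(3x)·cos(x) dx = -18·(0) = 0.
  So ∫_0^π (u')² dx = 72*π + 81*π/2 + π/2 + 1728/7 − 64/5 + 0 = 8192/35 + 113*π.
||u||_{H^1}^2 = (512/35 + 19*π/2) + (8192/35 + 113*π) = 8704/35 + 245*π/2.


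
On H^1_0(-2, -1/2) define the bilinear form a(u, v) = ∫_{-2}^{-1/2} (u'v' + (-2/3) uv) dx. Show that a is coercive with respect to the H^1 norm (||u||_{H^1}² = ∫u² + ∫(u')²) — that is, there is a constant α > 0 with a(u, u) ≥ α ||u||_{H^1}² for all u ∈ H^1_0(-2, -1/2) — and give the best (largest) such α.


α = 2*(-3 + 2*π^2)/(9 + 4*π^2)

Coercivity of a(·,·) on H^1_0(-2, -1/2) means a(u, u) ≥ α ||u||_{H^1}² for every u ∈ H^1_0.
The interval has length L = 3/2, and Poincaré/coercivity depend only on L. Here a(u, u) = ∫(u')² + (-2/3)·∫u².
Here c = -2/3 < 0 with |c| < (π/L)² = 4*π^2/9, so coercivity still holds. The condition a(u,u) ≥ α||u||_{H^1}² reads (1−α)∫(u')² ≥ (α−c)∫u². Any admissible α is ≤ 1 (rapidly oscillating u have ∫u²/∫(u')² → 0), and α = 1 would force 0 ≥ (1−c)∫u², impossible since c < 1; so 1−α > 0. By the sharp Poincaré inequality on H^1_0 of an interval of length L, ∫(u')² ≥ (π/L)²∫u² with equality for the first sine mode sin(π(x−x₀)/L) (x₀ the left endpoint), so the inequality holds for all u iff (1−α)(π/L)² ≥ α − c, i.e. α ≤ ((π/L)² + c)/((π/L)² + 1) = (1 + c(L/π)²)/(1 + (L/π)²). (Direct route, valid since c ≤ 0: Poincaré gives c∫u² ≥ c(L/π)²∫(u')², so a(u,u) ≥ (1 + c(L/π)²)∫(u')², while ||u||_{H^1}² ≤ (1 + (L/π)²)∫(u')²; dividing yields the same α.) With (π/L)² = 4*π^2/9 and c = -2/3, the largest admissible constant is α = ((π/L)² + c)/((π/L)² + 1).
Simplifying, α = 2*(-3 + 2*π^2)/(9 + 4*π^2).


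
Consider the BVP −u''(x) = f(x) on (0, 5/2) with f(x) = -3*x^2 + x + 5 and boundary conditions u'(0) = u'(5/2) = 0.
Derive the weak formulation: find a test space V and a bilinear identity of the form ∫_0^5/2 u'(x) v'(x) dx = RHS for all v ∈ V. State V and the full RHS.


V = H^1(0, 5/2) (no boundary constraint on v; u is determined up to an additive constant); weak form: ∫_0^5/2 u'v' dx = ∫_0^5/2 (-3*x^2 + x + 5) v dx for all v ∈ V.

Multiply both sides by a test function v and integrate from 0 to 5/2:
  ∫_0^5/2 −u''(x) v(x) dx = ∫_0^5/2 f(x) v(x) dx.
Integrate the LHS by parts once:
  ∫_0^5/2 −u'' v dx = −[u'(x) v(x)]_0^5/2 + ∫_0^5/2 u'(x) v'(x) dx.
Thus ∫_0^5/2 u'(x) v'(x) dx = ∫_0^5/2 f(x) v(x) dx + [u'(x) v(x)]_0^5/2.
Choose V so that boundary terms are either known or forced to vanish.
u has homogeneous Neumann: u'(0) = u'(5/2) = 0. So [u' v]_0^5/2 = 0·v(5/2) − 0·v(0) = 0 for any v; take V = H^1(0, 5/2).
Weak formulation: find u (satisfying any essential BC) such that ∫_0^5/2 u'(x) v'(x) dx = ∫_0^5/2 f v dx for all v ∈ V (homogeneous Neumann, so boundary terms vanish).
Substituting f(x) = -3*x^2 + x + 5, the right-hand side is ∫_0^5/2 (-3*x^2 + x + 5) v dx.
Compatibility check (pure Neumann): taking v ≡ 1 ∈ V gives 0 = ∫_0^5/2 f dx + (0) − (0), i.e. ∫_0^5/2 f dx must equal u'(0) − u'(5/2) = 0. Indeed ∫_0^5/2 (-3*x^2 + x + 5) dx = 0, so the data are compatible. The solution is then unique only up to an additive constant (fix it e.g. by requiring ∫_0^5/2 u dx = 0).


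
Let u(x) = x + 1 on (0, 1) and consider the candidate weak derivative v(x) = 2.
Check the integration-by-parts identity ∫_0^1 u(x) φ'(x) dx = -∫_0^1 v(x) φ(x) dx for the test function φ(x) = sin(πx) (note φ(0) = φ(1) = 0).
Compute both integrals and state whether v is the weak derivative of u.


LHS = -2/π, RHS = -4/π. No, v is not the weak derivative of u.

u(x) = x + 1, classical derivative u'(x) = 1.
φ(x) = sin(πx), so φ'(x) = π*cos(π*x).
Note φ(0) = φ(1) = 0, so the boundary term u·φ vanishes.
LHS = ∫_0^1 u(x) φ'(x) dx = ∫_0^1 (π*x*cos(π*x) + π*cos(π*x)) dx. Term by term:
  ∫_0^1 π*cos(π*x) dx = 0;  ∫_0^1 π*x*cos(π*x) dx = -2/π.
Sum: 0 − 2/π = -2/π.
So LHS = -2/π.
∫_0^1 v(x) φ(x) dx = ∫_0^1 (2*sin(π*x)) dx. Term by term:
  ∫_0^1 2*sin(π*x) dx = 4/π.
So RHS = -∫_0^1 v(x) φ(x) dx = -4/π.
LHS − RHS = 2/π ≠ 0, so the identity fails.
(For a valid weak derivative the identity must hold for EVERY test function, in particular this one. The failure shows v is NOT the weak derivative of u.)
Correct weak derivative would be u'(x) = 1.


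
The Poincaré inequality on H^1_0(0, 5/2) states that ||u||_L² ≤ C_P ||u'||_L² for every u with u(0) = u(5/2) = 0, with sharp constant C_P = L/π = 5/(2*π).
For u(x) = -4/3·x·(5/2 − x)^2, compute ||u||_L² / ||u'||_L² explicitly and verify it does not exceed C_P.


||u||_L² / ||u'||_L² = 5*sqrt(14)/28 < C_P = 5/(2*π).

u(x) = -4/3·x·(5/2 − x)^2, so u'(x) = -4*x^2 + 40*x/3 - 25/3.
u(x) = -4/3·x·(5/2 − x)^2 vanishes at x = 0 and x = 5/2, so u ∈ H^1_0(0, 5/2). Differentiate via the product rule and integrate the resulting polynomials term by term.
  ∫_0^5/2 u² dx = ∫_0^5/2 (16*x^6/9 - 160*x^5/9 + 200*x^4/3 - 1000*x^3/9 + 625*x^2/9) dx. Term by term:
    ∫_0^5/2 16*x^6/9 dx = 78125/504;  ∫_0^5/2 -160*x^5/9 dx = -78125/108;  ∫_0^5/2 200*x^4/3 dx = 15625/12;
    ∫_0^5/2 -1000*x^3/9 dx = -78125/72;  ∫_0^5/2 625*x^2/9 dx = 78125/216.
  Sum: 78125/504 − 78125/108 + 15625/12 − 78125/72 + 78125/216 = 15625/1512.
  ∫_0^5/2 (u')² dx = ∫_0^5/2 (16*x^4 - 320*x^3/3 + 2200*x^2/9 - 2000*x/9 + 625/9) dx. Term by term:
    ∫_0^5/2 16*x^4 dx = 625/2;  ∫_0^5/2 -320*x^3/3 dx = -3125/3;  ∫_0^5/2 2200*x^2/9 dx = 34375/27;
    ∫_0^5/2 -2000*x/9 dx = -6250/9;  ∫_0^5/2 625/9 dx = 3125/18.
  Sum: 625/2 − 3125/3 + 34375/27 − 6250/9 + 3125/18 = 625/27.
∫_0^5/2 u² dx = 15625/1512, so ||u||_L² = 125*sqrt(42)/252.
∫_0^5/2 (u')² dx = 625/27, so ||u'||_L² = 25*sqrt(3)/9.
Ratio ||u||_L² / ||u'||_L² = 5*sqrt(14)/28.
Sharp Poincaré constant on H^1_0(0, 5/2) is C_P = L/π = 5/(2*π), achieved by sin(2*π/5·x).
A polynomial bump cannot attain the sharp Poincaré constant (only the first sine eigenfunction does), so the ratio is strictly less than C_P, consistent with ||u||_L² ≤ C_P ||u'||_L².


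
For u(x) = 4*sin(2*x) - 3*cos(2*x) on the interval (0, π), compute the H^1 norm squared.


||u||_{H^1(0,π)}^2 = 125*π/2

u'(x) = 6*sin(2*x) + 8*cos(2*x).
Expand u² and (u')² and integrate term by term on (0, π), using: for integers n ≥ 1, ∫_0^π sin²(nx) dx = ∫_0^π cos²(nx) dx = π/2; for n ≠ n', ∫_0^π sin(nx)sin(n'x) dx = ∫_0^π cos(nx)cos(n'x) dx = 0; and by product-to-sum, ∫_0^π sin(nx)cos(n'x) dx = ½∫_0^π [sin((n+n')x) + sin((n−n')x)] dx, which is 0 when n+n' is even and 2n/(n²−n'²) when n+n' is odd (it need not vanish on (0, π)).
  u² squared terms: (-3)²·∫cos(2x)² dx = 9·π/2 = 9*π/2;  (4)²·∫sin(2x)² dx = 16·π/2 = 8*π.
  u² cross terms: 2·(-3)·(4)·∫cos(2x)·sin(2x) dx = -24·(0) = 0.
  So ∫_0^π u² dx = 9*π/2 + 8*π + 0 = 25*π/2.
  (u')² squared terms: (6)²·∫sin(2x)² dx = 36·π/2 = 18*π;  (8)²·∫cos(2x)² dx = 64·π/2 = 32*π.
  (u')² cross terms: 2·(6)·(8)·∫sin(2x)·cos(2x) dx = 96·(0) = 0.
  So ∫_0^π (u')² dx = 18*π + 32*π + 0 = 50*π.
||u||_{H^1}^2 = (25*π/2) + (50*π) = 125*π/2.


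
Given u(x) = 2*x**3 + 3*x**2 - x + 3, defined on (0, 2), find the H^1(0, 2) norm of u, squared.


||u||_{H^1}^2 = 91792/105

The H^1 norm (squared) on an interval (0, L) is
  ||u||_{H^1}^2 = ∫_0^L u(x)^2 dx + ∫_0^L u'(x)^2 dx.
Compute u'(x) = 6*x**2 + 6*x - 1.
Then u(x)^2 = 4*x**6 + 12*x**5 + 5*x**4 + 6*x**3 + 19*x**2 - 6*x + 9 and u'(x)^2 = 36*x**4 + 72*x**3 + 24*x**2 - 12*x + 1.
Integrate each monomial from 0 to 2 using ∫_0^2 c·x^n dx = c·2^(n+1)/(n+1):
  ∫_0^2 u(x)^2 dx = ∫_0^2 (4*x^6 + 12*x^5 + 5*x^4 + 6*x^3 + 19*x^2 - 6*x + 9) dx. Term by term:
    ∫_0^2 4*x^6 dx = 512/7;  ∫_0^2 12*x^5 dx = 128;  ∫_0^2 5*x^4 dx = 32;
    ∫_0^2 6*x^3 dx = 24;  ∫_0^2 19*x^2 dx = 152/3;  ∫_0^2 -6*x dx = -12;
    ∫_0^2 9 dx = 18.
  Sum: 512/7 + 128 + 32 + 24 + 152/3 − 12 + 18 = 6590/21.
  ∫_0^2 u'(x)^2 dx = ∫_0^2 (36*x^4 + 72*x^3 + 24*x^2 - 12*x + 1) dx. Term by term:
    ∫_0^2 36*x^4 dx = 1152/5;  ∫_0^2 72*x^3 dx = 288;  ∫_0^2 24*x^2 dx = 64;
    ∫_0^2 -12*x dx = -24;  ∫_0^2 1 dx = 2.
  Sum: 1152/5 + 288 + 64 − 24 + 2 = 2802/5.
Adding: ||u||_{H^1}^2 = 6590/21 + 2802/5 = 91792/105.


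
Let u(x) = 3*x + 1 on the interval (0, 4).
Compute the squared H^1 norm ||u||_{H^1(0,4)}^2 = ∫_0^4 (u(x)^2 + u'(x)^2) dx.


||u||_{H^1}^2 = 280

The H^1 norm (squared) on an interval (0, L) is
  ||u||_{H^1}^2 = ∫_0^L u(x)^2 dx + ∫_0^L u'(x)^2 dx.
Compute u'(x) = 3.
Then u(x)^2 = 9*x**2 + 6*x + 1 and u'(x)^2 = 9.
Integrate each monomial from 0 to 4 using ∫_0^4 c·x^n dx = c·4^(n+1)/(n+1):
  ∫_0^4 u(x)^2 dx = ∫_0^4 (9*x^2 + 6*x + 1) dx. Term by term:
    ∫_0^4 9*x^2 dx = 192;  ∫_0^4 6*x dx = 48;  ∫_0^4 1 dx = 4.
  Sum: 192 + 48 + 4 = 244.
  ∫_0^4 u'(x)^2 dx = ∫_0^4 (9) dx. Term by term:
    ∫_0^4 9 dx = 36.
Adding: ||u||_{H^1}^2 = 244 + 36 = 280.


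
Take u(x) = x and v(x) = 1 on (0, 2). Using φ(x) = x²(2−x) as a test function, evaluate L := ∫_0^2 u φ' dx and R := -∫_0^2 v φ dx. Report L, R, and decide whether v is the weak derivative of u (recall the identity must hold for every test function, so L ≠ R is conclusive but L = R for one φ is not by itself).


LHS = -4/3, RHS = -4/3. Yes, v = u' weakly.

u(x) = x, classical derivative u'(x) = 1.
φ(x) = x²(2−x), so φ'(x) = x*(4 - 3*x).
Note φ(0) = φ(2) = 0, so the boundary term u·φ vanishes.
LHS = ∫_0^2 u(x) φ'(x) dx = ∫_0^2 (-3*x^3 + 4*x^2) dx. Term by term:
  ∫_0^2 -3*x^3 dx = -12;  ∫_0^2 4*x^2 dx = 32/3.
Sum: -12 + 32/3 = -4/3.
So LHS = -4/3.
∫_0^2 v(x) φ(x) dx = ∫_0^2 (-x^3 + 2*x^2) dx. Term by term:
  ∫_0^2 -x^3 dx = -4;  ∫_0^2 2*x^2 dx = 16/3.
Sum: -4 + 16/3 = 4/3.
So RHS = -∫_0^2 v(x) φ(x) dx = -4/3.
LHS = RHS, so the identity holds for this test φ.
Moreover u is smooth here and v(x) = u'(x) = 1 pointwise, so the identity holds for every test function. Hence v is the weak derivative of u.


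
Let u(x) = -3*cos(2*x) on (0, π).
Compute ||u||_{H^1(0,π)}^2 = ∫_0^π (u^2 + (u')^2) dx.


||u||_{H^1(0,π)}^2 = 45*π/2

u'(x) = 6*sin(2*x).
Expand u² and (u')² and integrate term by term on (0, π), using: for integers n ≥ 1, ∫_0^π sin²(nx) dx = ∫_0^π cos²(nx) dx = π/2; for n ≠ n', ∫_0^π sin(nx)sin(n'x) dx = ∫_0^π cos(nx)cos(n'x) dx = 0; and by product-to-sum, ∫_0^π sin(nx)cos(n'x) dx = ½∫_0^π [sin((n+n')x) + sin((n−n')x)] dx, which is 0 when n+n' is even and 2n/(n²−n'²) when n+n' is odd (it need not vanish on (0, π)).
  u² squared terms: (-3)²·∫cos(2x)² dx = 9·π/2 = 9*π/2.
  So ∫_0^π u² dx = 9*π/2.
  (u')² squared terms: (6)²·∫sin(2x)² dx = 36·π/2 = 18*π.
  So ∫_0^π (u')² dx = 18*π.
||u||_{H^1}^2 = (9*π/2) + (18*π) = 45*π/2.


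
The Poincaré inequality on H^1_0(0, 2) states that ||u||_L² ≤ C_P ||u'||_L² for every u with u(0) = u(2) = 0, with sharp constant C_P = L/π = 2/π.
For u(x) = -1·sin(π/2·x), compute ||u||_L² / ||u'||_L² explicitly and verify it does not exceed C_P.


||u||_L² / ||u'||_L² = 2/π = C_P.

u(x) = -1·sin(π/2·x), so u'(x) = -π*cos(π*x/2)/2.
Writing u(x) = A·sin(kπx/L) with A = -1 and k = 1, use ∫_0^L sin²(kπx/L) dx = L/2 and ∫_0^L cos²(kπx/L) dx = L/2.
u² = 1·sin²(π/2·x) and (u')² = π^2/4·cos²(π/2·x), and each of sin², cos² integrates to L/2 = 1 over (0, 2).
∫_0^2 u² dx = 1, so ||u||_L² = 1.
∫_0^2 (u')² dx = π^2/4, so ||u'||_L² = π/2.
Ratio ||u||_L² / ||u'||_L² = 2/π.
Sharp Poincaré constant on H^1_0(0, 2) is C_P = L/π = 2/π, achieved by sin(π/2·x).
This is the k = 1 eigenfunction (up to amplitude), so the ratio equals the sharp Poincaré constant exactly.


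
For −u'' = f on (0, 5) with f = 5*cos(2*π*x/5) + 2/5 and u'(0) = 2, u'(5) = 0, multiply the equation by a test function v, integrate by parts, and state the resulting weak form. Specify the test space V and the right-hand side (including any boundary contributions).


V = H^1(0, 5) (v unrestricted at boundary; u is determined up to an additive constant); weak form: ∫_0^5 u'v' dx = ∫_0^5 (5*cos(2*π*x/5) + 2/5) v dx − 2·v(0) for all v ∈ V.

Multiply both sides by a test function v and integrate from 0 to 5:
  ∫_0^5 −u''(x) v(x) dx = ∫_0^5 f(x) v(x) dx.
Integrate the LHS by parts once:
  ∫_0^5 −u'' v dx = −[u'(x) v(x)]_0^5 + ∫_0^5 u'(x) v'(x) dx.
Thus ∫_0^5 u'(x) v'(x) dx = ∫_0^5 f(x) v(x) dx + [u'(x) v(x)]_0^5.
Choose V so that boundary terms are either known or forced to vanish.
u has inhomogeneous Neumann u'(0) = 2, u'(5) = 0. [u' v]_0^5 = (0)·v(5) − (2)·v(0) = − 2·v(0). Take V = H^1(0, 5); boundary term becomes part of RHS.
Weak formulation: find u (satisfying any essential BC) such that ∫_0^5 u'(x) v'(x) dx = ∫_0^5 f v dx − 2·v(0) for all v ∈ V (Neumann data are natural BCs: they enter the RHS as boundary terms).
Substituting f(x) = 5*cos(2*π*x/5) + 2/5, the right-hand side is ∫_0^5 (5*cos(2*π*x/5) + 2/5) v dx − 2·v(0).
Compatibility check (pure Neumann): taking v ≡ 1 ∈ V gives 0 = ∫_0^5 f dx + (0) − (2), i.e. ∫_0^5 f dx must equal u'(0) − u'(5) = 2. Indeed ∫_0^5 (5*cos(2*π*x/5) + 2/5) dx = 2, so the data are compatible. The solution is then unique only up to an additive constant (fix it e.g. by requiring ∫_0^5 u dx = 0).


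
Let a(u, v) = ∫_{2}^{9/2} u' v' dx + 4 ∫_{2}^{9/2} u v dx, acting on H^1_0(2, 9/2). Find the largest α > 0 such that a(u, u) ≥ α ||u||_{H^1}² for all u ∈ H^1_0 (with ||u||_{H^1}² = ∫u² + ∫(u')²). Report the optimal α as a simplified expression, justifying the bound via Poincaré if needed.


α = 1

Coercivity of a(·,·) on H^1_0(2, 9/2) means a(u, u) ≥ α ||u||_{H^1}² for every u ∈ H^1_0.
The interval has length L = 5/2, and Poincaré/coercivity depend only on L. Here a(u, u) = ∫(u')² + (4)·∫u².
Here c = 4 ≥ 1, so a(u,u) = ∫(u')² + c∫u² ≥ ∫(u')² + ∫u² = ||u||_{H^1}², i.e. α = 1 works. No larger α is possible: a(u,u) ≥ α||u||_{H^1}² means (1−α)∫(u')² ≥ (α−c)∫u², and for the modes u_n = sin(nπ(x−x₀)/L) (x₀ the left endpoint) one has ∫u_n²/∫(u_n')² = (L/(nπ))² → 0, so a(u_n,u_n)/||u_n||_{H^1}² → 1. Hence the optimal constant is α = 1.
Therefore α = 1.
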